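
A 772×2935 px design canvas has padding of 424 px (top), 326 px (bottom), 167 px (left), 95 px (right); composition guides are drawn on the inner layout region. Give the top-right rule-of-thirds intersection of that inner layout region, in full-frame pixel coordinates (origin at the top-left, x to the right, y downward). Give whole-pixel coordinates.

Content width = 772 − 167 − 95 = 510 px; content height = 2935 − 424 − 326 = 2185 px.
Top-right is two-thirds across and one-third down within the inner layout region.
x = 167 + 2 × 510/3 = 167 + 340.00 ≈ 507
y = 424 + 1 × 2185/3 = 424 + 728.33 ≈ 1152

x = 507 px, y = 1152 px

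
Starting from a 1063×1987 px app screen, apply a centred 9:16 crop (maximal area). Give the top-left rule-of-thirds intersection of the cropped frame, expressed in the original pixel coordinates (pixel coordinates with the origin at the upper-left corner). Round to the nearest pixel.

(354, 679)

1063/1987 < 9/16, so the 9:16 crop keeps the full width 1063 and trims height to 1063 × 16/9 = 1889.78 px.
Top offset = (1987 − 1889.78)/2 = 48.61 px; left offset = 0.
Top-left is one-third across and one-third down within the crop:
x = 0.00 + 1 × 1063.00/3 ≈ 354; y = 48.61 + 1 × 1889.78/3 ≈ 679.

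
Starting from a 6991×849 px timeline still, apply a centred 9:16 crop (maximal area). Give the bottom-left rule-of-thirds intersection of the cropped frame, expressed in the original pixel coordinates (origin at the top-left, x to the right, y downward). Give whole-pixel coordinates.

6991/849 > 9/16, so the 9:16 crop keeps the full height 849 and trims width to 849 × 9/16 = 477.56 px.
Left offset = (6991 − 477.56)/2 = 3256.72 px; top offset = 0.
Bottom-left is one-third across and two-thirds down within the crop:
x = 3256.72 + 1 × 477.56/3 ≈ 3416; y = 0.00 + 2 × 849.00/3 ≈ 566.

(3416, 566)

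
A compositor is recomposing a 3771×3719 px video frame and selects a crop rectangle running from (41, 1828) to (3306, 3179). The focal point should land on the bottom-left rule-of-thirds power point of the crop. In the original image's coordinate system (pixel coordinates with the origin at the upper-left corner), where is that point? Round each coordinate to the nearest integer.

Crop width = 3306 − 41 = 3265 px; one third is 1088.33 px.
Crop height = 3179 − 1828 = 1351 px; one third is 450.33 px.
The bottom-left point is one-third across and two-thirds down within the crop:
x = 41 + 1 × 1088.33 ≈ 1129; y = 1828 + 2 × 450.33 ≈ 2729.

x = 1129 px, y = 2729 px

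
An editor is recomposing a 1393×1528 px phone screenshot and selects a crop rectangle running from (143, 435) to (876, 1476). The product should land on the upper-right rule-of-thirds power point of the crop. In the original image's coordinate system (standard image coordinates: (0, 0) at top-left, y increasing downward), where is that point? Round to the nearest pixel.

x = 632 px, y = 782 px

Crop width = 876 − 143 = 733 px; one third is 244.33 px.
Crop height = 1476 − 435 = 1041 px; one third is 347.00 px.
The upper-right point is two-thirds across and one-third down within the crop:
x = 143 + 2 × 244.33 ≈ 632; y = 435 + 1 × 347.00 ≈ 782.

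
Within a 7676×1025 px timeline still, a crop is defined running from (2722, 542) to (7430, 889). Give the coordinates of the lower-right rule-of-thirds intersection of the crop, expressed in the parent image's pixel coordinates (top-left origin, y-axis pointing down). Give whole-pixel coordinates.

Crop width = 7430 − 2722 = 4708 px; one third is 1569.33 px.
Crop height = 889 − 542 = 347 px; one third is 115.67 px.
The lower-right point is two-thirds across and two-thirds down within the crop:
x = 2722 + 2 × 1569.33 ≈ 5861; y = 542 + 2 × 115.67 ≈ 773.

x = 5861 px, y = 773 px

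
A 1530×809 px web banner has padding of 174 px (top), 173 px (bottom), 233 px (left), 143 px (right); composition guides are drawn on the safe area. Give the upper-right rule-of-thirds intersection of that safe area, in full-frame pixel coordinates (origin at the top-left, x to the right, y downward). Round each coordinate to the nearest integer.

Content width = 1530 − 233 − 143 = 1154 px; content height = 809 − 174 − 173 = 462 px.
Upper-right is two-thirds across and one-third down within the safe area.
x = 233 + 2 × 1154/3 = 233 + 769.33 ≈ 1002
y = 174 + 1 × 462/3 = 174 + 154.00 ≈ 328

(1002, 328)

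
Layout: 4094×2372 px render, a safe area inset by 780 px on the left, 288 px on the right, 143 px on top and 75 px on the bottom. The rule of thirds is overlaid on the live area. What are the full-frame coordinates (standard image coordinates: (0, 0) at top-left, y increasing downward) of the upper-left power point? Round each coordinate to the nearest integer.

Content width = 4094 − 780 − 288 = 3026 px; content height = 2372 − 143 − 75 = 2154 px.
Upper-left is one-third across and one-third down within the live area.
x = 780 + 1 × 3026/3 = 780 + 1008.67 ≈ 1789
y = 143 + 1 × 2154/3 = 143 + 718.00 ≈ 861

x = 1789 px, y = 861 px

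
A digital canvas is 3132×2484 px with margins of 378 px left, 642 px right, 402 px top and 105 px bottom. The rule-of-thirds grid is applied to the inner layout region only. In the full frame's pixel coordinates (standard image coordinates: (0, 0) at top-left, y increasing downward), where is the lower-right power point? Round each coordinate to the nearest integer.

x = 1786 px, y = 1720 px

Content width = 3132 − 378 − 642 = 2112 px; content height = 2484 − 402 − 105 = 1977 px.
Lower-right is two-thirds across and two-thirds down within the inner layout region.
x = 378 + 2 × 2112/3 = 378 + 1408.00 ≈ 1786
y = 402 + 2 × 1977/3 = 402 + 1318.00 ≈ 1720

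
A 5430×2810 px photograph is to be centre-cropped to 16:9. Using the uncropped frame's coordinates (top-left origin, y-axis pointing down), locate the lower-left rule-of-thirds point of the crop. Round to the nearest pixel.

(1882, 1873)

5430/2810 > 16/9, so the 16:9 crop keeps the full height 2810 and trims width to 2810 × 16/9 = 4995.56 px.
Left offset = (5430 − 4995.56)/2 = 217.22 px; top offset = 0.
Lower-left is one-third across and two-thirds down within the crop:
x = 217.22 + 1 × 4995.56/3 ≈ 1882; y = 0.00 + 2 × 2810.00/3 ≈ 1873.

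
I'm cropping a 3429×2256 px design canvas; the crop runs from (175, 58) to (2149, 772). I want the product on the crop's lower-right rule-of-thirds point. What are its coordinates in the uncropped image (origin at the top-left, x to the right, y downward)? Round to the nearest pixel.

(1491, 534)

Crop width = 2149 − 175 = 1974 px; one third is 658.00 px.
Crop height = 772 − 58 = 714 px; one third is 238.00 px.
The lower-right point is two-thirds across and two-thirds down within the crop:
x = 175 + 2 × 658.00 ≈ 1491; y = 58 + 2 × 238.00 ≈ 534.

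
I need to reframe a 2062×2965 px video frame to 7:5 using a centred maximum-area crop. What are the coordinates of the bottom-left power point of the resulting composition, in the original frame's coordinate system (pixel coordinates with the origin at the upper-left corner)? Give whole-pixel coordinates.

(687, 1728)

2062/2965 < 7/5, so the 7:5 crop keeps the full width 2062 and trims height to 2062 × 5/7 = 1472.86 px.
Top offset = (2965 − 1472.86)/2 = 746.07 px; left offset = 0.
Bottom-left is one-third across and two-thirds down within the crop:
x = 0.00 + 1 × 2062.00/3 ≈ 687; y = 746.07 + 2 × 1472.86/3 ≈ 1728.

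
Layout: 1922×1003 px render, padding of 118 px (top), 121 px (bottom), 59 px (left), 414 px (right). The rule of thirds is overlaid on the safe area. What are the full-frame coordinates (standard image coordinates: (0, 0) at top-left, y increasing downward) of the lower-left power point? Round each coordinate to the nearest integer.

Content width = 1922 − 59 − 414 = 1449 px; content height = 1003 − 118 − 121 = 764 px.
Lower-left is one-third across and two-thirds down within the safe area.
x = 59 + 1 × 1449/3 = 59 + 483.00 ≈ 542
y = 118 + 2 × 764/3 = 118 + 509.33 ≈ 627

x = 542 px, y = 627 px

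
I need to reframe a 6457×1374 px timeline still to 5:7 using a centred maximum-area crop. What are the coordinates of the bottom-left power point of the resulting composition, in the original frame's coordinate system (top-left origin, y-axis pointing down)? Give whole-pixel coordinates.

(3065, 916)

6457/1374 > 5/7, so the 5:7 crop keeps the full height 1374 and trims width to 1374 × 5/7 = 981.43 px.
Left offset = (6457 − 981.43)/2 = 2737.79 px; top offset = 0.
Bottom-left is one-third across and two-thirds down within the crop:
x = 2737.79 + 1 × 981.43/3 ≈ 3065; y = 0.00 + 2 × 1374.00/3 ≈ 916.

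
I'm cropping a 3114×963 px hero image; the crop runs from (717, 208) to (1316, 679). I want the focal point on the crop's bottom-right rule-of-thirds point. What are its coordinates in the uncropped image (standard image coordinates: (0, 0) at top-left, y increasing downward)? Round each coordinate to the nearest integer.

Crop width = 1316 − 717 = 599 px; one third is 199.67 px.
Crop height = 679 − 208 = 471 px; one third is 157.00 px.
The bottom-right point is two-thirds across and two-thirds down within the crop:
x = 717 + 2 × 199.67 ≈ 1116; y = 208 + 2 × 157.00 ≈ 522.

x = 1116 px, y = 522 px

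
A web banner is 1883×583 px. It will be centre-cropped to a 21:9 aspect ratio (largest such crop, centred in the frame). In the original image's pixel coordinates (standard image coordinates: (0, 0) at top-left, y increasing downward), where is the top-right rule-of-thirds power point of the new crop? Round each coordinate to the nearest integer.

1883/583 > 21/9, so the 21:9 crop keeps the full height 583 and trims width to 583 × 21/9 = 1360.33 px.
Left offset = (1883 − 1360.33)/2 = 261.33 px; top offset = 0.
Top-right is two-thirds across and one-third down within the crop:
x = 261.33 + 2 × 1360.33/3 ≈ 1168; y = 0.00 + 1 × 583.00/3 ≈ 194.

x = 1168 px, y = 194 px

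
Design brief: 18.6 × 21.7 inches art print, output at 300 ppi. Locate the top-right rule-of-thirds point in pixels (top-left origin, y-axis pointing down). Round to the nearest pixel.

In pixels the canvas is 18.6 × 300 = 5580 wide and 21.7 × 300 = 6510 tall.
The top-right point is two-thirds across and one-third down:
x = 2 × 5580/3 ≈ 3720; y = 1 × 6510/3 ≈ 2170.

(3720, 2170)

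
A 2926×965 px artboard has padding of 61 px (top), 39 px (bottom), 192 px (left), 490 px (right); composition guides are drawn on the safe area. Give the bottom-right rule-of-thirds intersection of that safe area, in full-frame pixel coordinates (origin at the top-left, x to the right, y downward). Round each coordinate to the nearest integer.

(1688, 638)

Content width = 2926 − 192 − 490 = 2244 px; content height = 965 − 61 − 39 = 865 px.
Bottom-right is two-thirds across and two-thirds down within the safe area.
x = 192 + 2 × 2244/3 = 192 + 1496.00 ≈ 1688
y = 61 + 2 × 865/3 = 61 + 576.67 ≈ 638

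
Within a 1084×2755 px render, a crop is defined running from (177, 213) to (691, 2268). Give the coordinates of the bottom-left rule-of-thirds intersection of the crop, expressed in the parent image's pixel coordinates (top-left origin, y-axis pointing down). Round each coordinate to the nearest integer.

(348, 1583)

Crop width = 691 − 177 = 514 px; one third is 171.33 px.
Crop height = 2268 − 213 = 2055 px; one third is 685.00 px.
The bottom-left point is one-third across and two-thirds down within the crop:
x = 177 + 1 × 171.33 ≈ 348; y = 213 + 2 × 685.00 ≈ 1583.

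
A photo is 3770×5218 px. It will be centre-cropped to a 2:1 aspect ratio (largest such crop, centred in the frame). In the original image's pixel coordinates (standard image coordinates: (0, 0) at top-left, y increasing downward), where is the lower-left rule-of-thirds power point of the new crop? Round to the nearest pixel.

x = 1257 px, y = 2923 px

3770/5218 < 2/1, so the 2:1 crop keeps the full width 3770 and trims height to 3770 × 1/2 = 1885.00 px.
Top offset = (5218 − 1885.00)/2 = 1666.50 px; left offset = 0.
Lower-left is one-third across and two-thirds down within the crop:
x = 0.00 + 1 × 3770.00/3 ≈ 1257; y = 1666.50 + 2 × 1885.00/3 ≈ 2923.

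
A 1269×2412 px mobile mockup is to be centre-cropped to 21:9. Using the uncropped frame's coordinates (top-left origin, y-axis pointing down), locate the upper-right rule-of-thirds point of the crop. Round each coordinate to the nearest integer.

1269/2412 < 21/9, so the 21:9 crop keeps the full width 1269 and trims height to 1269 × 9/21 = 543.86 px.
Top offset = (2412 − 543.86)/2 = 934.07 px; left offset = 0.
Upper-right is two-thirds across and one-third down within the crop:
x = 0.00 + 2 × 1269.00/3 ≈ 846; y = 934.07 + 1 × 543.86/3 ≈ 1115.

x = 846 px, y = 1115 px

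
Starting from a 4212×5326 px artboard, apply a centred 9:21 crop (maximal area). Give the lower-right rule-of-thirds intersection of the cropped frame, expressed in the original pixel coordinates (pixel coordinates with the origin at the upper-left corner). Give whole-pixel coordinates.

4212/5326 > 9/21, so the 9:21 crop keeps the full height 5326 and trims width to 5326 × 9/21 = 2282.57 px.
Left offset = (4212 − 2282.57)/2 = 964.71 px; top offset = 0.
Lower-right is two-thirds across and two-thirds down within the crop:
x = 964.71 + 2 × 2282.57/3 ≈ 2486; y = 0.00 + 2 × 5326.00/3 ≈ 3551.

x = 2486 px, y = 3551 px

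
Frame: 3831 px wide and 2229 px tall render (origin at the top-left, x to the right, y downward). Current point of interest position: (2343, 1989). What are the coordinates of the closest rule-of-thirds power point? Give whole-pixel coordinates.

(2554, 1486)

Third lines: x ∈ {1277, 2554}, y ∈ {743, 1486}.
2343 is closer to x = 2554; 1989 is closer to y = 1486.
So the nearest intersection is the lower-right power point.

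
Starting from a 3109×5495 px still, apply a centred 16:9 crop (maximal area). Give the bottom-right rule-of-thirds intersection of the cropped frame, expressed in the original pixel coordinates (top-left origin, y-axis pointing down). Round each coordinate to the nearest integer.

3109/5495 < 16/9, so the 16:9 crop keeps the full width 3109 and trims height to 3109 × 9/16 = 1748.81 px.
Top offset = (5495 − 1748.81)/2 = 1873.09 px; left offset = 0.
Bottom-right is two-thirds across and two-thirds down within the crop:
x = 0.00 + 2 × 3109.00/3 ≈ 2073; y = 1873.09 + 2 × 1748.81/3 ≈ 3039.

(2073, 3039)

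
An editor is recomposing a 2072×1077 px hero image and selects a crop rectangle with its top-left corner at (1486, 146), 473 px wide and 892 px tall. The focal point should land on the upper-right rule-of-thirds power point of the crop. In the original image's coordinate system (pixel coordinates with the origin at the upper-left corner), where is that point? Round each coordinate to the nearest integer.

One third of the crop width 473 is 157.67 px.
One third of the crop height 892 is 297.33 px.
The upper-right point is two-thirds across and one-third down within the crop:
x = 1486 + 2 × 157.67 ≈ 1801; y = 146 + 1 × 297.33 ≈ 443.

(1801, 443)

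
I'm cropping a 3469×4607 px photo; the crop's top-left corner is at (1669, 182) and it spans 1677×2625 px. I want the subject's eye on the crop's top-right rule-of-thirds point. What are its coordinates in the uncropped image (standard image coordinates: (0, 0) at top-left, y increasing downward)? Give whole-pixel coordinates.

One third of the crop width 1677 is 559.00 px.
One third of the crop height 2625 is 875.00 px.
The top-right point is two-thirds across and one-third down within the crop:
x = 1669 + 2 × 559.00 ≈ 2787; y = 182 + 1 × 875.00 ≈ 1057.

x = 2787 px, y = 1057 px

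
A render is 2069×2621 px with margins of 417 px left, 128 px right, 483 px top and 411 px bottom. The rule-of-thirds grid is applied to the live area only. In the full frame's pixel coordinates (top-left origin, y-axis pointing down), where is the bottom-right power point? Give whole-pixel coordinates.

(1433, 1634)

Content width = 2069 − 417 − 128 = 1524 px; content height = 2621 − 483 − 411 = 1727 px.
Bottom-right is two-thirds across and two-thirds down within the live area.
x = 417 + 2 × 1524/3 = 417 + 1016.00 ≈ 1433
y = 483 + 2 × 1727/3 = 483 + 1151.33 ≈ 1634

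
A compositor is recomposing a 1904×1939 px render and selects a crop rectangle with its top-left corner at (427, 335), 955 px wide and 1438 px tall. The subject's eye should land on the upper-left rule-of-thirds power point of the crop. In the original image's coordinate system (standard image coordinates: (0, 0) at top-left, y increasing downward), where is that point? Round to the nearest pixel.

One third of the crop width 955 is 318.33 px.
One third of the crop height 1438 is 479.33 px.
The upper-left point is one-third across and one-third down within the crop:
x = 427 + 1 × 318.33 ≈ 745; y = 335 + 1 × 479.33 ≈ 814.

(745, 814)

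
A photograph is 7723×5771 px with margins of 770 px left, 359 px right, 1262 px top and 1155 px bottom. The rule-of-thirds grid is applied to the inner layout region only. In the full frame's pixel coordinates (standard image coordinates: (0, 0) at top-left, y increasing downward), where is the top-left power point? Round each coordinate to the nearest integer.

x = 2968 px, y = 2380 px

Content width = 7723 − 770 − 359 = 6594 px; content height = 5771 − 1262 − 1155 = 3354 px.
Top-left is one-third across and one-third down within the inner layout region.
x = 770 + 1 × 6594/3 = 770 + 2198.00 ≈ 2968
y = 1262 + 1 × 3354/3 = 1262 + 1118.00 ≈ 2380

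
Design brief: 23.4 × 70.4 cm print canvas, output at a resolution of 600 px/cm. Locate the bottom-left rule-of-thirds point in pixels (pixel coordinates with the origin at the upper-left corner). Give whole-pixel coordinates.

(4680, 28160)

In pixels the canvas is 23.4 × 600 = 14040 wide and 70.4 × 600 = 42240 tall.
The bottom-left point is one-third across and two-thirds down:
x = 1 × 14040/3 ≈ 4680; y = 2 × 42240/3 ≈ 28160.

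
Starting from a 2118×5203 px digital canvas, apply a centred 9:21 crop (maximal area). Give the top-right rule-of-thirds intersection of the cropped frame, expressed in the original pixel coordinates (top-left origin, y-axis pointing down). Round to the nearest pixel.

x = 1412 px, y = 1778 px

2118/5203 < 9/21, so the 9:21 crop keeps the full width 2118 and trims height to 2118 × 21/9 = 4942.00 px.
Top offset = (5203 − 4942.00)/2 = 130.50 px; left offset = 0.
Top-right is two-thirds across and one-third down within the crop:
x = 0.00 + 2 × 2118.00/3 ≈ 1412; y = 130.50 + 1 × 4942.00/3 ≈ 1778.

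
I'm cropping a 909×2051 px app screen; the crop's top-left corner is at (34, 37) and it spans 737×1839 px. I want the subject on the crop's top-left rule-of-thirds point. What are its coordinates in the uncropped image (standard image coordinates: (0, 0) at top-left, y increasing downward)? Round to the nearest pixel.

(280, 650)

One third of the crop width 737 is 245.67 px.
One third of the crop height 1839 is 613.00 px.
The top-left point is one-third across and one-third down within the crop:
x = 34 + 1 × 245.67 ≈ 280; y = 37 + 1 × 613.00 ≈ 650.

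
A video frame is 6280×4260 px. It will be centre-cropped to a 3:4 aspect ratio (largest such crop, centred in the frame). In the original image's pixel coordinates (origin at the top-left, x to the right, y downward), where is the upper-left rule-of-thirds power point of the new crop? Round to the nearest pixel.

6280/4260 > 3/4, so the 3:4 crop keeps the full height 4260 and trims width to 4260 × 3/4 = 3195.00 px.
Left offset = (6280 − 3195.00)/2 = 1542.50 px; top offset = 0.
Upper-left is one-third across and one-third down within the crop:
x = 1542.50 + 1 × 3195.00/3 ≈ 2608; y = 0.00 + 1 × 4260.00/3 ≈ 1420.

(2608, 1420)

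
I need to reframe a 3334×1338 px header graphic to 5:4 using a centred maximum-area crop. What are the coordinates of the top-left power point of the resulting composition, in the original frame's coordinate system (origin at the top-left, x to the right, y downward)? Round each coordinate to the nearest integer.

3334/1338 > 5/4, so the 5:4 crop keeps the full height 1338 and trims width to 1338 × 5/4 = 1672.50 px.
Left offset = (3334 − 1672.50)/2 = 830.75 px; top offset = 0.
Top-left is one-third across and one-third down within the crop:
x = 830.75 + 1 × 1672.50/3 ≈ 1388; y = 0.00 + 1 × 1338.00/3 ≈ 446.

x = 1388 px, y = 446 px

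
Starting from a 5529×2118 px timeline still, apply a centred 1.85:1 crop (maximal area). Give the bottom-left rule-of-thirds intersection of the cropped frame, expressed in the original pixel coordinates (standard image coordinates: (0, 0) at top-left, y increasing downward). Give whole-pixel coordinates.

x = 2111 px, y = 1412 px

5529/2118 > 1.85/1, so the 1.85:1 crop keeps the full height 2118 and trims width to 2118 × 1.85/1 = 3918.30 px.
Left offset = (5529 − 3918.30)/2 = 805.35 px; top offset = 0.
Bottom-left is one-third across and two-thirds down within the crop:
x = 805.35 + 1 × 3918.30/3 ≈ 2111; y = 0.00 + 2 × 2118.00/3 ≈ 1412.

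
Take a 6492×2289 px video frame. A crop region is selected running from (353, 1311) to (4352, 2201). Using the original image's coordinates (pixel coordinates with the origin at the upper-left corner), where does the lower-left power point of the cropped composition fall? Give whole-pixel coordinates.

Crop width = 4352 − 353 = 3999 px; one third is 1333.00 px.
Crop height = 2201 − 1311 = 890 px; one third is 296.67 px.
The lower-left point is one-third across and two-thirds down within the crop:
x = 353 + 1 × 1333.00 ≈ 1686; y = 1311 + 2 × 296.67 ≈ 1904.

x = 1686 px, y = 1904 px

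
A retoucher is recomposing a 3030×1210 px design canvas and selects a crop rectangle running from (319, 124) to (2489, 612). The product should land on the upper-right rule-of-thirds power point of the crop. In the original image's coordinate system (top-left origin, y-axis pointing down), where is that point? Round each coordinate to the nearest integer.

(1766, 287)

Crop width = 2489 − 319 = 2170 px; one third is 723.33 px.
Crop height = 612 − 124 = 488 px; one third is 162.67 px.
The upper-right point is two-thirds across and one-third down within the crop:
x = 319 + 2 × 723.33 ≈ 1766; y = 124 + 1 × 162.67 ≈ 287.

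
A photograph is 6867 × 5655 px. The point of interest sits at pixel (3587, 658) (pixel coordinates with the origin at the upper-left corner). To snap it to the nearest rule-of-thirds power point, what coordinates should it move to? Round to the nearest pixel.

(4578, 1885)

Third lines: x ∈ {2289, 4578}, y ∈ {1885, 3770}.
3587 is closer to x = 4578; 658 is closer to y = 1885.
So the nearest intersection is the upper-right power point.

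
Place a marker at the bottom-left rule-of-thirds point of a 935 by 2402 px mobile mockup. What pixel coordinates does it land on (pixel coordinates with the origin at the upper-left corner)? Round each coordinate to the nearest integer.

x = 312 px, y = 1601 px

The bottom-left point sits one-third of the way across and two-thirds of the way down.
x = 1 × 935/3 ≈ 312; y = 2 × 2402/3 ≈ 1601.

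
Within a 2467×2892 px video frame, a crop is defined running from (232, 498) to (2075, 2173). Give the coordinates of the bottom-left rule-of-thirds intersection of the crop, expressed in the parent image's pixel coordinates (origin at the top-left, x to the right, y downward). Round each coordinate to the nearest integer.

Crop width = 2075 − 232 = 1843 px; one third is 614.33 px.
Crop height = 2173 − 498 = 1675 px; one third is 558.33 px.
The bottom-left point is one-third across and two-thirds down within the crop:
x = 232 + 1 × 614.33 ≈ 846; y = 498 + 2 × 558.33 ≈ 1615.

x = 846 px, y = 1615 px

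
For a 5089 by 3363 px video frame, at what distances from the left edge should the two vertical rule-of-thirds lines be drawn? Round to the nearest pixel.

5089 / 3 = 1696.33, so the vertical lines sit at one and two thirds of 5089.

1696 px and 3393 px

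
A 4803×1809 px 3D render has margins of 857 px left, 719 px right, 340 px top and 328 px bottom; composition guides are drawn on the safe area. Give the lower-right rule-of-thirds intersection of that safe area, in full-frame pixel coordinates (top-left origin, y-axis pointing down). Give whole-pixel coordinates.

Content width = 4803 − 857 − 719 = 3227 px; content height = 1809 − 340 − 328 = 1141 px.
Lower-right is two-thirds across and two-thirds down within the safe area.
x = 857 + 2 × 3227/3 = 857 + 2151.33 ≈ 3008
y = 340 + 2 × 1141/3 = 340 + 760.67 ≈ 1101

(3008, 1101)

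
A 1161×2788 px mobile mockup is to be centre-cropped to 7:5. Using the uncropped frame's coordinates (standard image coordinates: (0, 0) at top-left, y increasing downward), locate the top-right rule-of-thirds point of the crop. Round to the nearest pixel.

1161/2788 < 7/5, so the 7:5 crop keeps the full width 1161 and trims height to 1161 × 5/7 = 829.29 px.
Top offset = (2788 − 829.29)/2 = 979.36 px; left offset = 0.
Top-right is two-thirds across and one-third down within the crop:
x = 0.00 + 2 × 1161.00/3 ≈ 774; y = 979.36 + 1 × 829.29/3 ≈ 1256.

(774, 1256)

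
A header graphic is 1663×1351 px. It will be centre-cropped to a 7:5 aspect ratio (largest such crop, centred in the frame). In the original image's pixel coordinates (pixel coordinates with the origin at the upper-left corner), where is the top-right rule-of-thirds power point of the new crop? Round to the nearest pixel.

x = 1109 px, y = 478 px

1663/1351 < 7/5, so the 7:5 crop keeps the full width 1663 and trims height to 1663 × 5/7 = 1187.86 px.
Top offset = (1351 − 1187.86)/2 = 81.57 px; left offset = 0.
Top-right is two-thirds across and one-third down within the crop:
x = 0.00 + 2 × 1663.00/3 ≈ 1109; y = 81.57 + 1 × 1187.86/3 ≈ 478.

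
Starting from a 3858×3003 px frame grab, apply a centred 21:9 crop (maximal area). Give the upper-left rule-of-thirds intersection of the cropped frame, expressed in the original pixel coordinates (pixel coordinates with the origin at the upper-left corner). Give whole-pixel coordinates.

3858/3003 < 21/9, so the 21:9 crop keeps the full width 3858 and trims height to 3858 × 9/21 = 1653.43 px.
Top offset = (3003 − 1653.43)/2 = 674.79 px; left offset = 0.
Upper-left is one-third across and one-third down within the crop:
x = 0.00 + 1 × 3858.00/3 ≈ 1286; y = 674.79 + 1 × 1653.43/3 ≈ 1226.

(1286, 1226)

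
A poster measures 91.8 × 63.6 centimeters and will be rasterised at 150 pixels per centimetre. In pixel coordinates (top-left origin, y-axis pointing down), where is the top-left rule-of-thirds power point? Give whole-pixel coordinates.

In pixels the canvas is 91.8 × 150 = 13770 wide and 63.6 × 150 = 9540 tall.
The top-left point is one-third across and one-third down:
x = 1 × 13770/3 ≈ 4590; y = 1 × 9540/3 ≈ 3180.

(4590, 3180)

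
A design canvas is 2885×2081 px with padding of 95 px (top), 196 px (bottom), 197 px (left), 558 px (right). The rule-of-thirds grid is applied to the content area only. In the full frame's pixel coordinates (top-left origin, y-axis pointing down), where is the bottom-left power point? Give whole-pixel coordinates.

Content width = 2885 − 197 − 558 = 2130 px; content height = 2081 − 95 − 196 = 1790 px.
Bottom-left is one-third across and two-thirds down within the content area.
x = 197 + 1 × 2130/3 = 197 + 710.00 ≈ 907
y = 95 + 2 × 1790/3 = 95 + 1193.33 ≈ 1288

x = 907 px, y = 1288 px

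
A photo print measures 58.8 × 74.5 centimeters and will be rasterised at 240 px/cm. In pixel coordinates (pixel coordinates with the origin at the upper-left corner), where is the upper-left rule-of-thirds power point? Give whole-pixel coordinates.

In pixels the canvas is 58.8 × 240 = 14112 wide and 74.5 × 240 = 17880 tall.
The upper-left point is one-third across and one-third down:
x = 1 × 14112/3 ≈ 4704; y = 1 × 17880/3 ≈ 5960.

x = 4704 px, y = 5960 px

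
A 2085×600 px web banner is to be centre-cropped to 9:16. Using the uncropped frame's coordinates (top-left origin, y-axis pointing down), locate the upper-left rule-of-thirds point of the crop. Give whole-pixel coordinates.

2085/600 > 9/16, so the 9:16 crop keeps the full height 600 and trims width to 600 × 9/16 = 337.50 px.
Left offset = (2085 − 337.50)/2 = 873.75 px; top offset = 0.
Upper-left is one-third across and one-third down within the crop:
x = 873.75 + 1 × 337.50/3 ≈ 986; y = 0.00 + 1 × 600.00/3 ≈ 200.

(986, 200)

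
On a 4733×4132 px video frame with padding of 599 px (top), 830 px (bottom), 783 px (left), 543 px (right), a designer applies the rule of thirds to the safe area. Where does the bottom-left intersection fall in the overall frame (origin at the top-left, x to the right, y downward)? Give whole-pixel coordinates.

Content width = 4733 − 783 − 543 = 3407 px; content height = 4132 − 599 − 830 = 2703 px.
Bottom-left is one-third across and two-thirds down within the safe area.
x = 783 + 1 × 3407/3 = 783 + 1135.67 ≈ 1919
y = 599 + 2 × 2703/3 = 599 + 1802.00 ≈ 2401

x = 1919 px, y = 2401 px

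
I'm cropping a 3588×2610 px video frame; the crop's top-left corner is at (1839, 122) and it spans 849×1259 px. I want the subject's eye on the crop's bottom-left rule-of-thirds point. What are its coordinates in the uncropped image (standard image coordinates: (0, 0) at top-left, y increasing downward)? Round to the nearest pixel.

(2122, 961)

One third of the crop width 849 is 283.00 px.
One third of the crop height 1259 is 419.67 px.
The bottom-left point is one-third across and two-thirds down within the crop:
x = 1839 + 1 × 283.00 ≈ 2122; y = 122 + 2 × 419.67 ≈ 961.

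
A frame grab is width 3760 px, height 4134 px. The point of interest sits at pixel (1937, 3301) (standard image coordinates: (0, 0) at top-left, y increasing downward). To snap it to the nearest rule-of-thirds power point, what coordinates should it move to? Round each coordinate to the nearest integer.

(2507, 2756)

Third lines: x ∈ {1253, 2507}, y ∈ {1378, 2756}.
1937 is closer to x = 2507; 3301 is closer to y = 2756.
So the nearest intersection is the lower-right power point.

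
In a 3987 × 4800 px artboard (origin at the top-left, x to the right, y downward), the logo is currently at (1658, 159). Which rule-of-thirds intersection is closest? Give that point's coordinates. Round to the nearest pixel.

Third lines: x ∈ {1329, 2658}, y ∈ {1600, 3200}.
1658 is closer to x = 1329; 159 is closer to y = 1600.
So the nearest intersection is the upper-left power point.

(1329, 1600)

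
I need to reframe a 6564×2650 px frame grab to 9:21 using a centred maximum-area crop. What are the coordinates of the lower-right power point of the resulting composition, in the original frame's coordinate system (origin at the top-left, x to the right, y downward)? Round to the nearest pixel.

(3471, 1767)

6564/2650 > 9/21, so the 9:21 crop keeps the full height 2650 and trims width to 2650 × 9/21 = 1135.71 px.
Left offset = (6564 − 1135.71)/2 = 2714.14 px; top offset = 0.
Lower-right is two-thirds across and two-thirds down within the crop:
x = 2714.14 + 2 × 1135.71/3 ≈ 3471; y = 0.00 + 2 × 2650.00/3 ≈ 1767.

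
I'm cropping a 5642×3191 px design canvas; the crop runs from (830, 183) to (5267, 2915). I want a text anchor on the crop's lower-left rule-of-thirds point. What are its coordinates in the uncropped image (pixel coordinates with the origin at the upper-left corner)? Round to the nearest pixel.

x = 2309 px, y = 2004 px

Crop width = 5267 − 830 = 4437 px; one third is 1479.00 px.
Crop height = 2915 − 183 = 2732 px; one third is 910.67 px.
The lower-left point is one-third across and two-thirds down within the crop:
x = 830 + 1 × 1479.00 ≈ 2309; y = 183 + 2 × 910.67 ≈ 2004.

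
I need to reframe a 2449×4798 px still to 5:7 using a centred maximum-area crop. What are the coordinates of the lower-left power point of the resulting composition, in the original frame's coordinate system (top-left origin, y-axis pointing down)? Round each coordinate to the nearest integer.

x = 816 px, y = 2970 px

2449/4798 < 5/7, so the 5:7 crop keeps the full width 2449 and trims height to 2449 × 7/5 = 3428.60 px.
Top offset = (4798 − 3428.60)/2 = 684.70 px; left offset = 0.
Lower-left is one-third across and two-thirds down within the crop:
x = 0.00 + 1 × 2449.00/3 ≈ 816; y = 684.70 + 2 × 3428.60/3 ≈ 2970.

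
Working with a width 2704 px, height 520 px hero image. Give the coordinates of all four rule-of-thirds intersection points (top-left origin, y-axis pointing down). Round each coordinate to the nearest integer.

One third of 2704 is 901.33; one third of 520 is 173.33.
Vertical third lines at x = 901 and x = 1803; horizontal third lines at y = 173 and y = 347.

(901, 173), (1803, 173), (901, 347), (1803, 347)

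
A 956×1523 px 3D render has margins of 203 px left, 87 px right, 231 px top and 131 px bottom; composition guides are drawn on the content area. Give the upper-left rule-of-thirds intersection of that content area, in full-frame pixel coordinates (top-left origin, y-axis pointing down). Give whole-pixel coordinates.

x = 425 px, y = 618 px

Content width = 956 − 203 − 87 = 666 px; content height = 1523 − 231 − 131 = 1161 px.
Upper-left is one-third across and one-third down within the content area.
x = 203 + 1 × 666/3 = 203 + 222.00 ≈ 425
y = 231 + 1 × 1161/3 = 231 + 387.00 ≈ 618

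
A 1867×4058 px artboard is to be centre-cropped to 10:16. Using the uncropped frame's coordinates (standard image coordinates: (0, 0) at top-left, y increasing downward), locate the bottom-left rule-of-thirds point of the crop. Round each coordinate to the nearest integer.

(622, 2527)

1867/4058 < 10/16, so the 10:16 crop keeps the full width 1867 and trims height to 1867 × 16/10 = 2987.20 px.
Top offset = (4058 − 2987.20)/2 = 535.40 px; left offset = 0.
Bottom-left is one-third across and two-thirds down within the crop:
x = 0.00 + 1 × 1867.00/3 ≈ 622; y = 535.40 + 2 × 2987.20/3 ≈ 2527.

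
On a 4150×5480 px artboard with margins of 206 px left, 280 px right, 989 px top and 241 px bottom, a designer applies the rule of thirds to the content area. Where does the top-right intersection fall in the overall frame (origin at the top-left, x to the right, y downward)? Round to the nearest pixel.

(2649, 2406)

Content width = 4150 − 206 − 280 = 3664 px; content height = 5480 − 989 − 241 = 4250 px.
Top-right is two-thirds across and one-third down within the content area.
x = 206 + 2 × 3664/3 = 206 + 2442.67 ≈ 2649
y = 989 + 1 × 4250/3 = 989 + 1416.67 ≈ 2406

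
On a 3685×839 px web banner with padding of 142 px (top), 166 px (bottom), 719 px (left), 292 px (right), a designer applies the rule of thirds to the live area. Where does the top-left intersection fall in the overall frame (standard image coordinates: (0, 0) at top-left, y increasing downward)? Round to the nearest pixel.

Content width = 3685 − 719 − 292 = 2674 px; content height = 839 − 142 − 166 = 531 px.
Top-left is one-third across and one-third down within the live area.
x = 719 + 1 × 2674/3 = 719 + 891.33 ≈ 1610
y = 142 + 1 × 531/3 = 142 + 177.00 ≈ 319

x = 1610 px, y = 319 px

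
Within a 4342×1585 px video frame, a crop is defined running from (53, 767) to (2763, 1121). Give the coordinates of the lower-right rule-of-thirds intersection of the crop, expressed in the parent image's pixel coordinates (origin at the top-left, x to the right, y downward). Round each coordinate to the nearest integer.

Crop width = 2763 − 53 = 2710 px; one third is 903.33 px.
Crop height = 1121 − 767 = 354 px; one third is 118.00 px.
The lower-right point is two-thirds across and two-thirds down within the crop:
x = 53 + 2 × 903.33 ≈ 1860; y = 767 + 2 × 118.00 ≈ 1003.

(1860, 1003)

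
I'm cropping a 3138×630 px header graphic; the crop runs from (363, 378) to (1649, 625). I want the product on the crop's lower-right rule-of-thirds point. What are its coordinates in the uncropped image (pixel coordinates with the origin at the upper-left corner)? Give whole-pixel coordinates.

x = 1220 px, y = 543 px

Crop width = 1649 − 363 = 1286 px; one third is 428.67 px.
Crop height = 625 − 378 = 247 px; one third is 82.33 px.
The lower-right point is two-thirds across and two-thirds down within the crop:
x = 363 + 2 × 428.67 ≈ 1220; y = 378 + 2 × 82.33 ≈ 543.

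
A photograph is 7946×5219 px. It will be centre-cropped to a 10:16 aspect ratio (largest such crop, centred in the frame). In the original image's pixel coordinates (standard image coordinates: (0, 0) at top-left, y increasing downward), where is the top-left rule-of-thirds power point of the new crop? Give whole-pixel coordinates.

x = 3429 px, y = 1740 px

7946/5219 > 10/16, so the 10:16 crop keeps the full height 5219 and trims width to 5219 × 10/16 = 3261.88 px.
Left offset = (7946 − 3261.88)/2 = 2342.06 px; top offset = 0.
Top-left is one-third across and one-third down within the crop:
x = 2342.06 + 1 × 3261.88/3 ≈ 3429; y = 0.00 + 1 × 5219.00/3 ≈ 1740.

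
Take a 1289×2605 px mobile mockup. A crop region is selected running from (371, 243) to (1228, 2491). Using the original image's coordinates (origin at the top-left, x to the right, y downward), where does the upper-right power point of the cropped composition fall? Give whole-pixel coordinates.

x = 942 px, y = 992 px

Crop width = 1228 − 371 = 857 px; one third is 285.67 px.
Crop height = 2491 − 243 = 2248 px; one third is 749.33 px.
The upper-right point is two-thirds across and one-third down within the crop:
x = 371 + 2 × 285.67 ≈ 942; y = 243 + 1 × 749.33 ≈ 992.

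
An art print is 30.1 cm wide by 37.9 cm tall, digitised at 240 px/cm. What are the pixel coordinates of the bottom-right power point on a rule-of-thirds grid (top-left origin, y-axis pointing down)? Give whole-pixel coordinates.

In pixels the canvas is 30.1 × 240 = 7224 wide and 37.9 × 240 = 9096 tall.
The bottom-right point is two-thirds across and two-thirds down:
x = 2 × 7224/3 ≈ 4816; y = 2 × 9096/3 ≈ 6064.

x = 4816 px, y = 6064 px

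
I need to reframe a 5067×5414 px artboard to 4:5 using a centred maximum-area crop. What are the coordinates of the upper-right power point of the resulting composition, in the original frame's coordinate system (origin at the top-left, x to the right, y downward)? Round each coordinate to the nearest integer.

5067/5414 > 4/5, so the 4:5 crop keeps the full height 5414 and trims width to 5414 × 4/5 = 4331.20 px.
Left offset = (5067 − 4331.20)/2 = 367.90 px; top offset = 0.
Upper-right is two-thirds across and one-third down within the crop:
x = 367.90 + 2 × 4331.20/3 ≈ 3255; y = 0.00 + 1 × 5414.00/3 ≈ 1805.

(3255, 1805)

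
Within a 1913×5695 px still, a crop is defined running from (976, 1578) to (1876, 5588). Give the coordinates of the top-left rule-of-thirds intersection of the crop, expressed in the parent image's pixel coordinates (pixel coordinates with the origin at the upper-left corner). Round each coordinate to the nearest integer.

Crop width = 1876 − 976 = 900 px; one third is 300.00 px.
Crop height = 5588 − 1578 = 4010 px; one third is 1336.67 px.
The top-left point is one-third across and one-third down within the crop:
x = 976 + 1 × 300.00 ≈ 1276; y = 1578 + 1 × 1336.67 ≈ 2915.

(1276, 2915)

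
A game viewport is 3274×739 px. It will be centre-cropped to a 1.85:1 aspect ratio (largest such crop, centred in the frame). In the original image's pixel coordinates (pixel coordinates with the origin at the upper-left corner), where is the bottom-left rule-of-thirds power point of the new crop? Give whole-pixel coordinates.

3274/739 > 1.85/1, so the 1.85:1 crop keeps the full height 739 and trims width to 739 × 1.85/1 = 1367.15 px.
Left offset = (3274 − 1367.15)/2 = 953.42 px; top offset = 0.
Bottom-left is one-third across and two-thirds down within the crop:
x = 953.42 + 1 × 1367.15/3 ≈ 1409; y = 0.00 + 2 × 739.00/3 ≈ 493.

x = 1409 px, y = 493 px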